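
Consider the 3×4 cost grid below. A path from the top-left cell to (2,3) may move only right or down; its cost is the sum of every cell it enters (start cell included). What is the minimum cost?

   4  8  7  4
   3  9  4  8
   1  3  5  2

Path (0,0) -> (1,0) -> (2,0) -> (2,1) -> (2,2) -> (2,3): 4 + 3 + 1 + 3 + 5 + 2 = 18.
For comparison, the top-then-right route costs 33.

18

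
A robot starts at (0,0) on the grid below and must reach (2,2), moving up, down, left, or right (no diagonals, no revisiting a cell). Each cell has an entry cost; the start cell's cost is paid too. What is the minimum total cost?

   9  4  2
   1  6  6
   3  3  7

Path (0,0) → (1,0) → (2,0) → (2,1) → (2,2): 9 + 1 + 3 + 3 + 7 = 23.

23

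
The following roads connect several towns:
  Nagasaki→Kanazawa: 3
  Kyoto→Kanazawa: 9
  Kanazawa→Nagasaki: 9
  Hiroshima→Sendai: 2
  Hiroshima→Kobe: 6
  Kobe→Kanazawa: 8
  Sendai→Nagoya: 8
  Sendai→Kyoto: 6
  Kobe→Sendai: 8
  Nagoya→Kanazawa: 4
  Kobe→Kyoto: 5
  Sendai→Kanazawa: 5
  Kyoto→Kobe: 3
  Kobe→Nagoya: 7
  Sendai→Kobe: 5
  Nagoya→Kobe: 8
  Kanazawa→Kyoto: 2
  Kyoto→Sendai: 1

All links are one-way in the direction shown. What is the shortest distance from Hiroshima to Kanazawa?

7

Checking several routes:
Hiroshima→Sendai→Kanazawa: 2 + 5 = 7
Hiroshima→Sendai→Kyoto→Kanazawa: 2 + 6 + 9 = 17
Hiroshima→Sendai→Nagoya→Kanazawa: 2 + 8 + 4 = 14
Hiroshima→Sendai→Kobe→Kanazawa: 2 + 5 + 8 = 15
Hiroshima→Kobe→Kanazawa: 6 + 8 = 14
Shortest: 7.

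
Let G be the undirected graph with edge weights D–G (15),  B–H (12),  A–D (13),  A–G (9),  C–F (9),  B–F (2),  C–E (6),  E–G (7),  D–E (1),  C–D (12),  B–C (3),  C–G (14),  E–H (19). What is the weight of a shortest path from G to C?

A few of the G→C routes:
G-D-C: 15 + 12 = 27
G-A-D-E-C: 9 + 13 + 1 + 6 = 29
G-E-D-C: 7 + 1 + 12 = 20
G-E-C: 7 + 6 = 13
G-D-E-C: 15 + 1 + 6 = 22
G-C: 14
Shortest: 13.

13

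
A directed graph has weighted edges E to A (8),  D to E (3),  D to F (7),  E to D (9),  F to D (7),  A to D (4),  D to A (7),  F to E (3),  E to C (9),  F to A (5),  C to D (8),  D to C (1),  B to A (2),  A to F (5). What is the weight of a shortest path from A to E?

7

Candidate routes:
A-F-D-E: 5 + 7 + 3 = 15
A-D-E: 4 + 3 = 7
A-D-F-E: 4 + 7 + 3 = 14
A-F-E: 5 + 3 = 8
Best route has total 7.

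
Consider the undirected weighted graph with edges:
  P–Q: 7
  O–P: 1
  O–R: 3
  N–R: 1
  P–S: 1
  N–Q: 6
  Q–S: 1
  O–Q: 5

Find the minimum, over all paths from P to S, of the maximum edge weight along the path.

Paths from P to S:
P -> S: max(1) = 1
P -> O -> R -> N -> Q -> S: max(1, 3, 1, 6, 1) = 6
P -> O -> Q -> S: max(1, 5, 1) = 5
P -> Q -> S: max(7, 1) = 7
Best route has worst link 1.

1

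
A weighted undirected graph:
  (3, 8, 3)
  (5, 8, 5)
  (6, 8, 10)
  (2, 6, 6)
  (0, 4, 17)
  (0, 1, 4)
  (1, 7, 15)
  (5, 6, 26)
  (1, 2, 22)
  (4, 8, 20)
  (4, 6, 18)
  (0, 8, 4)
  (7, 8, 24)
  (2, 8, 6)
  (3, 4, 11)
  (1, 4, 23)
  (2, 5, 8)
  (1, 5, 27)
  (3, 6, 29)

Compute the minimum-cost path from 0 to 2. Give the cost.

Some routes from 0 to 2:
0 → 1 → 5 → 2: 4 + 27 + 8 = 39
0 → 8 → 2: 4 + 6 = 10
0 → 4 → 3 → 8 → 2: 17 + 11 + 3 + 6 = 37
0 → 8 → 6 → 2: 4 + 10 + 6 = 20
0 → 8 → 5 → 2: 4 + 5 + 8 = 17
0 → 1 → 2: 4 + 22 = 26
Shortest: 10.

10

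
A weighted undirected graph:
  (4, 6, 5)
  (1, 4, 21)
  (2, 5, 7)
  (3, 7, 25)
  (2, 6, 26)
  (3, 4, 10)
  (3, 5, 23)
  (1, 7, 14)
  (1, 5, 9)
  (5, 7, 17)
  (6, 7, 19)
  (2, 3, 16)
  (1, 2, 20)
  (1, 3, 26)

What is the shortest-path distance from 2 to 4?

26

Checking several routes:
2-3-4: 16 + 10 = 26
2-5-1-4: 7 + 9 + 21 = 37
2-6-4: 26 + 5 = 31
2-5-3-4: 7 + 23 + 10 = 40
The minimum is 26.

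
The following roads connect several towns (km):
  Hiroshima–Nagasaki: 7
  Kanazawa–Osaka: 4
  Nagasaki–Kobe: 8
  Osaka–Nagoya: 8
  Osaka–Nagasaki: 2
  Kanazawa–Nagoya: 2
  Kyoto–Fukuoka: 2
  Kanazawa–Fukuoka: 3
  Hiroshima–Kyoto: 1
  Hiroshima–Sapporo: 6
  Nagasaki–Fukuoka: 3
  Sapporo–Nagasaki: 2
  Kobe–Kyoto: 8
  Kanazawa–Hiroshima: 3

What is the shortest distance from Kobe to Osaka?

A few of the Kobe→Osaka routes:
Kobe-Nagasaki-Osaka: 8 + 2 = 10
Kobe-Kyoto-Hiroshima-Kanazawa-Osaka: 8 + 1 + 3 + 4 = 16
Kobe-Kyoto-Fukuoka-Nagasaki-Osaka: 8 + 2 + 3 + 2 = 15
Kobe-Kyoto-Fukuoka-Kanazawa-Osaka: 8 + 2 + 3 + 4 = 17
Shortest: 10 km.

10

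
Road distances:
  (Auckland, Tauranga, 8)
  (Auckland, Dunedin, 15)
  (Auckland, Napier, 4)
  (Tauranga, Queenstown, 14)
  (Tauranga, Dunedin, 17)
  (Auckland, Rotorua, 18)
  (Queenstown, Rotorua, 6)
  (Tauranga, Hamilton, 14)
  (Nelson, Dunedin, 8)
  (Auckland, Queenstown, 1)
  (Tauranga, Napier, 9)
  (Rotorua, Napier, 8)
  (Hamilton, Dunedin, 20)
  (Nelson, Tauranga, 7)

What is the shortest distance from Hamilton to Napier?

A few of the Hamilton→Napier routes:
Hamilton → Tauranga → Queenstown → Auckland → Napier: 14 + 14 + 1 + 4 = 33
Hamilton → Tauranga → Auckland → Napier: 14 + 8 + 4 = 26
Hamilton → Tauranga → Auckland → Queenstown → Rotorua → Napier: 14 + 8 + 1 + 6 + 8 = 37
Hamilton → Tauranga → Napier: 14 + 9 = 23
The minimum is 23.

23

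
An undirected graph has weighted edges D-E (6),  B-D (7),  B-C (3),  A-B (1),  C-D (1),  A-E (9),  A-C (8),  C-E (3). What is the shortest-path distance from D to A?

5

A few of the D→A routes:
D→C→B→A: 1 + 3 + 1 = 5
D→C→A: 1 + 8 = 9
D→B→A: 7 + 1 = 8
D→E→C→B→A: 6 + 3 + 3 + 1 = 13
D→C→E→A: 1 + 3 + 9 = 13
The minimum is 5.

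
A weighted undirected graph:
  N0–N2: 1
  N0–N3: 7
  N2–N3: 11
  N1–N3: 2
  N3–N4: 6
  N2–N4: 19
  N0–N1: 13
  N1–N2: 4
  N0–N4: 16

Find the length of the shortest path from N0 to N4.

13

Comparing a few candidate routes:
N0 → N4: 16
N0 → N2 → N3 → N4: 1 + 11 + 6 = 18
N0 → N3 → N4: 7 + 6 = 13
N0 → N2 → N4: 1 + 19 = 20
N0 → N2 → N1 → N3 → N4: 1 + 4 + 2 + 6 = 13
Best route has total 13.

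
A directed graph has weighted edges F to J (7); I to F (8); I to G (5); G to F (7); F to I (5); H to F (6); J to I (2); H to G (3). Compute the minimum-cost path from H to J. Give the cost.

Paths from H to J:
H → G → F → J: 3 + 7 + 7 = 17
H → F → J: 6 + 7 = 13
The minimum is 13.

13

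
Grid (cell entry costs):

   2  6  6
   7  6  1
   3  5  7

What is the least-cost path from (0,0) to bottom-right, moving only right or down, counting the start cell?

Path [0,0] → [0,1] → [0,2] → [1,2] → [2,2]: 2 + 6 + 6 + 1 + 7 = 22.

22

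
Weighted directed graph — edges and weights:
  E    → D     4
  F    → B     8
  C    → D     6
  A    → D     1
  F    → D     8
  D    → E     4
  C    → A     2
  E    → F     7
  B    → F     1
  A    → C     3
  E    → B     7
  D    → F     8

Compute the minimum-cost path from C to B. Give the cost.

Some routes from C to B:
C -> A -> D -> F -> B: 2 + 1 + 8 + 8 = 19
C -> D -> F -> B: 6 + 8 + 8 = 22
C -> A -> D -> E -> B: 2 + 1 + 4 + 7 = 14
C -> A -> D -> E -> F -> B: 2 + 1 + 4 + 7 + 8 = 22
C -> D -> E -> B: 6 + 4 + 7 = 17
Best route has total 14.

14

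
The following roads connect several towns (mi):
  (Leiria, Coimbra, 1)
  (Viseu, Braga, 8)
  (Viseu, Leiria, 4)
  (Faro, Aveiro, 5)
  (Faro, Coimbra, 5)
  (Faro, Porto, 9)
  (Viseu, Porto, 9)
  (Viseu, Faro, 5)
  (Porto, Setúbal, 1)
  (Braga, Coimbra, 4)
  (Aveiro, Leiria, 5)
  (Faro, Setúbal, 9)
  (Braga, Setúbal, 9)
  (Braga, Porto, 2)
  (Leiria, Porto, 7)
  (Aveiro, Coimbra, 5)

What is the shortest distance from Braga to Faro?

Checking several routes:
Braga -> Viseu -> Faro: 8 + 5 = 13
Braga -> Coimbra -> Faro: 4 + 5 = 9
Braga -> Porto -> Setúbal -> Faro: 2 + 1 + 9 = 12
Braga -> Coimbra -> Leiria -> Viseu -> Faro: 4 + 1 + 4 + 5 = 14
Braga -> Coimbra -> Aveiro -> Faro: 4 + 5 + 5 = 14
Braga -> Porto -> Faro: 2 + 9 = 11
Shortest: 9 mi.

9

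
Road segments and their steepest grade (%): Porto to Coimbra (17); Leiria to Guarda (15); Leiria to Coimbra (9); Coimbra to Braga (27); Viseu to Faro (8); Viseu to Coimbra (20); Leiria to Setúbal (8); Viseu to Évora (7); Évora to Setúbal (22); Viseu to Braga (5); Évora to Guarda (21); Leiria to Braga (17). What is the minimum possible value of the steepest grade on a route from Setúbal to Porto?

Comparing a few candidate routes:
Setúbal-Leiria-Guarda-Évora-Viseu-Coimbra-Porto: max(8, 15, 21, 7, 20, 17) = 21
Setúbal-Leiria-Coimbra-Porto: max(8, 9, 17) = 17
Setúbal-Évora-Viseu-Coimbra-Porto: max(22, 7, 20, 17) = 22
Setúbal-Évora-Guarda-Leiria-Coimbra-Porto: max(22, 21, 15, 9, 17) = 22
Setúbal-Évora-Guarda-Leiria-Braga-Viseu-Coimbra-Porto: max(22, 21, 15, 17, 5, 20, 17) = 22
Setúbal-Leiria-Braga-Viseu-Coimbra-Porto: max(8, 17, 5, 20, 17) = 20
Smallest bottleneck: 17%.

17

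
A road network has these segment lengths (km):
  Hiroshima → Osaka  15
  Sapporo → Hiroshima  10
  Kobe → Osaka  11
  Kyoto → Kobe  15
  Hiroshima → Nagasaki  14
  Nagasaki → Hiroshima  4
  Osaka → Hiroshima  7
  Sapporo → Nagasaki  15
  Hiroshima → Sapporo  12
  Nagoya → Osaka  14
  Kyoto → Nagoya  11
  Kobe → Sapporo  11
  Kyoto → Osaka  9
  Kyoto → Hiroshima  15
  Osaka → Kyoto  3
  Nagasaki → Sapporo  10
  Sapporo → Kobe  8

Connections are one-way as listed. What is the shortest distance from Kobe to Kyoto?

14

Routes from Kobe to Kyoto:
Kobe - Sapporo - Nagasaki - Hiroshima - Osaka - Kyoto: 11 + 15 + 4 + 15 + 3 = 48
Kobe - Sapporo - Hiroshima - Osaka - Kyoto: 11 + 10 + 15 + 3 = 39
Kobe - Osaka - Kyoto: 11 + 3 = 14
The minimum is 14 km.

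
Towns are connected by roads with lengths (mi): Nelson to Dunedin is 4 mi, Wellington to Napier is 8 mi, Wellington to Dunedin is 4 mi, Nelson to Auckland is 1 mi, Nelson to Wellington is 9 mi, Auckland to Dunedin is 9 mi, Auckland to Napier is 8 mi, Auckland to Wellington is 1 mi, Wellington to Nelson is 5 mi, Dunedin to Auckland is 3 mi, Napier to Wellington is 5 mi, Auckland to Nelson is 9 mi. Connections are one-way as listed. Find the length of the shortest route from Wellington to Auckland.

Paths from Wellington to Auckland:
Wellington-Nelson-Auckland: 5 + 1 = 6
Wellington-Dunedin-Auckland: 4 + 3 = 7
Wellington-Nelson-Dunedin-Auckland: 5 + 4 + 3 = 12
The minimum is 6 mi.

6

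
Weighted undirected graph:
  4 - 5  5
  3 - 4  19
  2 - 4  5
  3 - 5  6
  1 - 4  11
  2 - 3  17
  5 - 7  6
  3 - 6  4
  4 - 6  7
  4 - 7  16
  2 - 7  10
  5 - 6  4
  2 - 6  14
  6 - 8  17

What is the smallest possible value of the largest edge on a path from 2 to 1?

A few of the 2→1 routes:
2 - 6 - 5 - 4 - 1: max(14, 4, 5, 11) = 14
2 - 7 - 5 - 3 - 6 - 4 - 1: max(10, 6, 6, 4, 7, 11) = 11
2 - 7 - 5 - 4 - 1: max(10, 6, 5, 11) = 11
2 - 7 - 5 - 6 - 4 - 1: max(10, 6, 4, 7, 11) = 11
2 - 6 - 4 - 1: max(14, 7, 11) = 14
2 - 4 - 1: max(5, 11) = 11
Best route has worst link 11.

11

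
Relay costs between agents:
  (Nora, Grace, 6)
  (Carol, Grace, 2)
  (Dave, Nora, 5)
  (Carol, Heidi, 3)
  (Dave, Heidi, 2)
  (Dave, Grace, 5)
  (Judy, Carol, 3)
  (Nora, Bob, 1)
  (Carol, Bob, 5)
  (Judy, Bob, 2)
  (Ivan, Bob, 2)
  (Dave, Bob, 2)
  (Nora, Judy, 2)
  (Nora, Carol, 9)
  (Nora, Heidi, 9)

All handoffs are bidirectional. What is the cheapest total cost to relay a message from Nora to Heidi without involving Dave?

8

A few of the Nora→Heidi routes:
Nora - Heidi: 9
Nora - Judy - Carol - Heidi: 2 + 3 + 3 = 8
Nora - Carol - Heidi: 9 + 3 = 12
Nora - Bob - Carol - Heidi: 1 + 5 + 3 = 9
Nora - Bob - Judy - Carol - Heidi: 1 + 2 + 3 + 3 = 9
Nora - Grace - Carol - Heidi: 6 + 2 + 3 = 11
Best route has total 8.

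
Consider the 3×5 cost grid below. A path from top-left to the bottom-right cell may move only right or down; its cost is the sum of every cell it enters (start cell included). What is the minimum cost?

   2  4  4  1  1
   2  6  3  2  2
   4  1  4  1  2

16

Cheapest: r0c0 -> r0c1 -> r0c2 -> r0c3 -> r0c4 -> r1c4 -> r2c4
  2 + 4 + 4 + 1 + 1 + 2 + 2 = 16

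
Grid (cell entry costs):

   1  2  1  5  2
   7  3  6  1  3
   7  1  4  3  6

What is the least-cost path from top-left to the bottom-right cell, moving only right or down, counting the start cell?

19

Best path: r0c0 r0c1 r0c2 r0c3 r1c3 r1c4 r2c4
Cost: 1 + 2 + 1 + 5 + 1 + 3 + 6 = 19
For comparison, the top-then-right route costs 20.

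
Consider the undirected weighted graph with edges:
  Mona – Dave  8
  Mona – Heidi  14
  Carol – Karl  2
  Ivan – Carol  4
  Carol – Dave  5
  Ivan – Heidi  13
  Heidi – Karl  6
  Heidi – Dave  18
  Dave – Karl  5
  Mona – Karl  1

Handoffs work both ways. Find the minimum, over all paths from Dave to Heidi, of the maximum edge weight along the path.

6

Comparing a few candidate routes:
Dave-Carol-Karl-Heidi: max(5, 2, 6) = 6
Dave-Mona-Karl-Carol-Ivan-Heidi: max(8, 1, 2, 4, 13) = 13
Dave-Mona-Karl-Heidi: max(8, 1, 6) = 8
Dave-Karl-Carol-Ivan-Heidi: max(5, 2, 4, 13) = 13
Dave-Carol-Ivan-Heidi: max(5, 4, 13) = 13
Dave-Karl-Heidi: max(5, 6) = 6
Smallest bottleneck: 6.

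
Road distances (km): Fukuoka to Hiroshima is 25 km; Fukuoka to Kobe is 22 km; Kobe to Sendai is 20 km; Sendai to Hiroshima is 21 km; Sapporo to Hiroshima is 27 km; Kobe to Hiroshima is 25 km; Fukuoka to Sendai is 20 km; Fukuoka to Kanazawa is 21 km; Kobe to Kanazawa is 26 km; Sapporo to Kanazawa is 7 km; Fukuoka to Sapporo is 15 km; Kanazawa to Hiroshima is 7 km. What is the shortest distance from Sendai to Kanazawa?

28

A few of the Sendai→Kanazawa routes:
Sendai-Kobe-Kanazawa: 20 + 26 = 46
Sendai-Hiroshima-Kanazawa: 21 + 7 = 28
Sendai-Fukuoka-Sapporo-Kanazawa: 20 + 15 + 7 = 42
Sendai-Fukuoka-Kanazawa: 20 + 21 = 41
Sendai-Fukuoka-Hiroshima-Kanazawa: 20 + 25 + 7 = 52
Shortest: 28 km.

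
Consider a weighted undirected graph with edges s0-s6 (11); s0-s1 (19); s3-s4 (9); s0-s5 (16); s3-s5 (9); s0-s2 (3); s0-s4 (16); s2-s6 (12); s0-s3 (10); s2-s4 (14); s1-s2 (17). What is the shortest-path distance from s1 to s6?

Comparing a few candidate routes:
s1-s2-s0-s6: 17 + 3 + 11 = 31
s1-s0-s6: 19 + 11 = 30
s1-s2-s6: 17 + 12 = 29
Best route has total 29.

29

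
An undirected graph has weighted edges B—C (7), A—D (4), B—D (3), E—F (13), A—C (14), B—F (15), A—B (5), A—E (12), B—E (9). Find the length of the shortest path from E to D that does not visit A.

12

Paths from E to D avoiding A:
E -> B -> D: 9 + 3 = 12
E -> F -> B -> D: 13 + 15 + 3 = 31
Shortest: 12.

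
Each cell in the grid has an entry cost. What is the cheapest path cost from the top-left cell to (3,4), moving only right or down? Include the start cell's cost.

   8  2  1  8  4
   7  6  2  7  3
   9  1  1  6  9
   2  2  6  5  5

30

Take r0c0 -> r0c1 -> r0c2 -> r1c2 -> r2c2 -> r2c3 -> r3c3 -> r3c4 for a total of 8 + 2 + 1 + 2 + 1 + 6 + 5 + 5 = 30.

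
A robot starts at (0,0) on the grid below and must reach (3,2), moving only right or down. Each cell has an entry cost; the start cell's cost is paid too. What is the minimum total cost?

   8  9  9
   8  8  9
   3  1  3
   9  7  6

29

Cheapest: r0c0 r1c0 r2c0 r2c1 r2c2 r3c2
  8 + 8 + 3 + 1 + 3 + 6 = 29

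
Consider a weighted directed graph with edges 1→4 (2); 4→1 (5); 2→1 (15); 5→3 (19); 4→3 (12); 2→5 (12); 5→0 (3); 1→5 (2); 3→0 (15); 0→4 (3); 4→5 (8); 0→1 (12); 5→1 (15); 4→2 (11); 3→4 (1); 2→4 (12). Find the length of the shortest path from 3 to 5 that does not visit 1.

Routes from 3 to 5 avoiding 1:
3 -> 0 -> 4 -> 5: 15 + 3 + 8 = 26
3 -> 0 -> 4 -> 2 -> 5: 15 + 3 + 11 + 12 = 41
3 -> 4 -> 5: 1 + 8 = 9
3 -> 4 -> 2 -> 5: 1 + 11 + 12 = 24
Shortest: 9.

9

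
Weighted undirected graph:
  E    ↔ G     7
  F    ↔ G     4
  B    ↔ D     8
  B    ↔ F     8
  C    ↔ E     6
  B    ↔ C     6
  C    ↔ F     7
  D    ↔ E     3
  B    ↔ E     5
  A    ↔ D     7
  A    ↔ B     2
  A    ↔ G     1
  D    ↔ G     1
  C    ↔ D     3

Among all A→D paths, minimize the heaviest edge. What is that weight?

A few of the A→D routes:
A-G-D: max(1, 1) = 1
A-B-E-D: max(2, 5, 3) = 5
A-B-E-C-D: max(2, 5, 6, 3) = 6
A-B-C-D: max(2, 6, 3) = 6
A-B-C-E-D: max(2, 6, 6, 3) = 6
Smallest bottleneck: 1.

1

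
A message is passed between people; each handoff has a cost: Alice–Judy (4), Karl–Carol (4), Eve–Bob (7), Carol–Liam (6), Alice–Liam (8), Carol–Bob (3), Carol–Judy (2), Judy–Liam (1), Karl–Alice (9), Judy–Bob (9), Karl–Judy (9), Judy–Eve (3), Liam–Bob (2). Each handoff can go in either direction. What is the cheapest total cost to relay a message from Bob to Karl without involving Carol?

Checking several routes:
Bob→Liam→Judy→Karl: 2 + 1 + 9 = 12
Bob→Judy→Karl: 9 + 9 = 18
Bob→Liam→Judy→Alice→Karl: 2 + 1 + 4 + 9 = 16
The minimum is 12.

12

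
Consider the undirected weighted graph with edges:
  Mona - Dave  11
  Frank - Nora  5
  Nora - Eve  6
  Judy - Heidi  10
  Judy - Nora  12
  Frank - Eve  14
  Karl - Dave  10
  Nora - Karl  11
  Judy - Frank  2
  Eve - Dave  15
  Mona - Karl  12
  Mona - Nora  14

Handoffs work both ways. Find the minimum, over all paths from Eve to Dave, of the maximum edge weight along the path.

A few of the Eve→Dave routes:
Eve-Nora-Mona-Dave: max(6, 14, 11) = 14
Eve-Nora-Karl-Mona-Dave: max(6, 11, 12, 11) = 12
Eve-Nora-Mona-Karl-Dave: max(6, 14, 12, 10) = 14
Eve-Frank-Nora-Mona-Karl-Dave: max(14, 5, 14, 12, 10) = 14
Eve-Frank-Nora-Mona-Dave: max(14, 5, 14, 11) = 14
Eve-Nora-Karl-Dave: max(6, 11, 10) = 11
Smallest bottleneck: 11.

11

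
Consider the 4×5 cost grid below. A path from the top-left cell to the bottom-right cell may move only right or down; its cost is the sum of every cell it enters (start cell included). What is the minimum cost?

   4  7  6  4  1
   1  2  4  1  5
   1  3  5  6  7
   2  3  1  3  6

21

Cheapest: r0c0 -> r1c0 -> r2c0 -> r3c0 -> r3c1 -> r3c2 -> r3c3 -> r3c4
  4 + 1 + 1 + 2 + 3 + 1 + 3 + 6 = 21
(Top row then right column would cost 40.)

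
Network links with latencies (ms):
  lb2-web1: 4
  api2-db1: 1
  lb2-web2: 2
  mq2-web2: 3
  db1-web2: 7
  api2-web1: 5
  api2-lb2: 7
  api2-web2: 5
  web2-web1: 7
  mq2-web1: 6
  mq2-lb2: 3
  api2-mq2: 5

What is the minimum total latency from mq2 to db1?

Some routes from mq2 to db1:
mq2 -> web2 -> db1: 3 + 7 = 10
mq2 -> api2 -> db1: 5 + 1 = 6
mq2 -> lb2 -> api2 -> db1: 3 + 7 + 1 = 11
mq2 -> web2 -> api2 -> db1: 3 + 5 + 1 = 9
Shortest: 6 ms.

6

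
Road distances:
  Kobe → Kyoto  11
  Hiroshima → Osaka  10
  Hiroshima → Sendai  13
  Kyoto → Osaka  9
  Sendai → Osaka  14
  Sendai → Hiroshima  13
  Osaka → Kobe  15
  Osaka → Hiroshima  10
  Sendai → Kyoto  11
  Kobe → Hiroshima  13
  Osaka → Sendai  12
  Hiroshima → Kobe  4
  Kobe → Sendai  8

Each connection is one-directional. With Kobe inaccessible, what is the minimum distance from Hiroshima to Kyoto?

Paths from Hiroshima to Kyoto avoiding Kobe:
Hiroshima→Sendai→Kyoto: 13 + 11 = 24
Hiroshima→Osaka→Sendai→Kyoto: 10 + 12 + 11 = 33
Best route has total 24.

24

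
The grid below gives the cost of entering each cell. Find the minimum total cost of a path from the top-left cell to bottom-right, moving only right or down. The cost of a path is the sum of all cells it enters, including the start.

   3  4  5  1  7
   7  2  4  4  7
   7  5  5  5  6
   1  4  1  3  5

One optimal route is (0,0) (0,1) (1,1) (1,2) (2,2) (3,2) (3,3) (3,4).
Its cost is 3 + 4 + 2 + 4 + 5 + 1 + 3 + 5 = 27.

27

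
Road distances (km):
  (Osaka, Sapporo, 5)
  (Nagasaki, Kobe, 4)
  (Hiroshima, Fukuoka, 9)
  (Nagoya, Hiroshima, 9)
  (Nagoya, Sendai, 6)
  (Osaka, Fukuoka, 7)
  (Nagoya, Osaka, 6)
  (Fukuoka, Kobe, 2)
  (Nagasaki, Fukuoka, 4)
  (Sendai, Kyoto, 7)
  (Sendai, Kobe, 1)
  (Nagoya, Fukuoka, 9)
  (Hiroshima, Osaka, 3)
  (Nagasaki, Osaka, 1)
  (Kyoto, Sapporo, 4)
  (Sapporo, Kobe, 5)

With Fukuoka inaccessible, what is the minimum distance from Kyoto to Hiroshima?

12

Checking several routes:
Kyoto -> Sendai -> Kobe -> Sapporo -> Osaka -> Hiroshima: 7 + 1 + 5 + 5 + 3 = 21
Kyoto -> Sendai -> Kobe -> Nagasaki -> Osaka -> Hiroshima: 7 + 1 + 4 + 1 + 3 = 16
Kyoto -> Sapporo -> Kobe -> Nagasaki -> Osaka -> Hiroshima: 4 + 5 + 4 + 1 + 3 = 17
Kyoto -> Sapporo -> Osaka -> Hiroshima: 4 + 5 + 3 = 12
The minimum is 12 km.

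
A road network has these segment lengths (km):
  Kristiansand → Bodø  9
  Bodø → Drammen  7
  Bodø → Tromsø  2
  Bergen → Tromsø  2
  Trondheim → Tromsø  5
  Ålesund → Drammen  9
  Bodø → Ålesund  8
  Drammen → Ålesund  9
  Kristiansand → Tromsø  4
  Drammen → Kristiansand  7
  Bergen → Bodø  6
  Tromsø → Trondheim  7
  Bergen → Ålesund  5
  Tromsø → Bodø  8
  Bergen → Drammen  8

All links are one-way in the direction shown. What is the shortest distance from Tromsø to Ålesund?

16

Routes from Tromsø to Ålesund:
Tromsø→Bodø→Ålesund: 8 + 8 = 16
Tromsø→Bodø→Drammen→Ålesund: 8 + 7 + 9 = 24
Shortest: 16 km.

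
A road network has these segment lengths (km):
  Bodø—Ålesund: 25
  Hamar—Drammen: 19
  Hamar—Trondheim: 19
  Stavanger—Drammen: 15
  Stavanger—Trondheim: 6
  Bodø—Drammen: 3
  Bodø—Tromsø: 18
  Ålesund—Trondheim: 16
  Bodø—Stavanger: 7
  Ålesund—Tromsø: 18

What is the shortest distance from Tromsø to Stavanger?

Checking several routes:
Tromsø -> Bodø -> Drammen -> Stavanger: 18 + 3 + 15 = 36
Tromsø -> Ålesund -> Trondheim -> Stavanger: 18 + 16 + 6 = 40
Tromsø -> Ålesund -> Bodø -> Stavanger: 18 + 25 + 7 = 50
Tromsø -> Bodø -> Stavanger: 18 + 7 = 25
The minimum is 25 km.

25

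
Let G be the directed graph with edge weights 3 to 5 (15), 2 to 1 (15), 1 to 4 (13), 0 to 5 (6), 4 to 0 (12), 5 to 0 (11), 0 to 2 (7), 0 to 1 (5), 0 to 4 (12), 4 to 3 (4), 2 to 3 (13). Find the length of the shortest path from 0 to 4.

12

Paths from 0 to 4:
0-4: 12
0-1-4: 5 + 13 = 18
0-2-1-4: 7 + 15 + 13 = 35
The minimum is 12.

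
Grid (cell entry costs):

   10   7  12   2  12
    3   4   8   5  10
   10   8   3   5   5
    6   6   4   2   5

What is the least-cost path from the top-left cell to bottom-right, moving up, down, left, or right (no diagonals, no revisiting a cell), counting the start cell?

One optimal route is [0,0] -> [1,0] -> [1,1] -> [1,2] -> [2,2] -> [3,2] -> [3,3] -> [3,4].
Its cost is 10 + 3 + 4 + 8 + 3 + 4 + 2 + 5 = 39.

39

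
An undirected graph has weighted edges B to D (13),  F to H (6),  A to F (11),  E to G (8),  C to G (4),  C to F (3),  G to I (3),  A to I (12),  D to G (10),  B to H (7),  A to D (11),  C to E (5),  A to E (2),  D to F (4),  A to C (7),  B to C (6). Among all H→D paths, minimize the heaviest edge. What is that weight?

6

Some routes from H to D:
H-F-D: max(6, 4) = 6
H-B-C-E-G-D: max(7, 6, 5, 8, 10) = 10
H-B-C-F-D: max(7, 6, 3, 4) = 7
H-B-C-A-E-G-D: max(7, 6, 7, 2, 8, 10) = 10
The minimum achievable maximum is 6.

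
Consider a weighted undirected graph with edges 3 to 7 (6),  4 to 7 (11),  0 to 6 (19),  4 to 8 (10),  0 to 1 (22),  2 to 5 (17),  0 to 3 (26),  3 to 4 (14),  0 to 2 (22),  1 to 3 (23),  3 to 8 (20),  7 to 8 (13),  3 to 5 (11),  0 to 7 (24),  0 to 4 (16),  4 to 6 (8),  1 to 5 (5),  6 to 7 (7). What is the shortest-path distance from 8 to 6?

Some routes from 8 to 6:
8→4→6: 10 + 8 = 18
8→4→3→7→6: 10 + 14 + 6 + 7 = 37
8→3→7→6: 20 + 6 + 7 = 33
8→4→7→6: 10 + 11 + 7 = 28
8→7→6: 13 + 7 = 20
8→7→4→6: 13 + 11 + 8 = 32
Best route has total 18.

18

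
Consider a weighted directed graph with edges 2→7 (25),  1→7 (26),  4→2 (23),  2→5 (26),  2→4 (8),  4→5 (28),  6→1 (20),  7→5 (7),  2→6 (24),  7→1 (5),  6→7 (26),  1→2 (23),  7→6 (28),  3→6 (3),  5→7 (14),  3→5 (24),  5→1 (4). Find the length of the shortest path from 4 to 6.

Some routes from 4 to 6:
4→5→7→6: 28 + 14 + 28 = 70
4→5→1→7→6: 28 + 4 + 26 + 28 = 86
4→2→6: 23 + 24 = 47
4→5→1→2→6: 28 + 4 + 23 + 24 = 79
4→2→7→6: 23 + 25 + 28 = 76
Shortest: 47.

47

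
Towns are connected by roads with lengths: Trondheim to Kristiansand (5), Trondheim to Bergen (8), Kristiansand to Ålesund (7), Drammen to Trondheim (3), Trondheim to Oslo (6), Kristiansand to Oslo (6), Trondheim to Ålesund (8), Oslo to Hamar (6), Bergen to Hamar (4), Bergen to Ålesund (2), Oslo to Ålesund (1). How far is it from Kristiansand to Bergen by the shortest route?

Comparing a few candidate routes:
Kristiansand - Oslo - Ålesund - Bergen: 6 + 1 + 2 = 9
Kristiansand - Ålesund - Bergen: 7 + 2 = 9
Kristiansand - Trondheim - Bergen: 5 + 8 = 13
Shortest: 9.

9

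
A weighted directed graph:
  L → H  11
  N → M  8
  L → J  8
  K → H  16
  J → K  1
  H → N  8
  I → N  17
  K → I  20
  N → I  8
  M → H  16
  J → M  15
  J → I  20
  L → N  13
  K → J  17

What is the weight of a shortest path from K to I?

Routes from K to I:
K -> H -> N -> I: 16 + 8 + 8 = 32
K -> I: 20
K -> J -> M -> H -> N -> I: 17 + 15 + 16 + 8 + 8 = 64
K -> J -> I: 17 + 20 = 37
Best route has total 20.

20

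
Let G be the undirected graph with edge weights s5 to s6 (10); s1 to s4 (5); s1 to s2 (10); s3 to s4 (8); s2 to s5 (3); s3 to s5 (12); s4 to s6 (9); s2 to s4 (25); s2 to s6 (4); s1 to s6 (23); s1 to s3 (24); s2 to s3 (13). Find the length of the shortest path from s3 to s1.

A few of the s3→s1 routes:
s3 -> s5 -> s2 -> s1: 12 + 3 + 10 = 25
s3 -> s2 -> s6 -> s4 -> s1: 13 + 4 + 9 + 5 = 31
s3 -> s4 -> s1: 8 + 5 = 13
s3 -> s1: 24
s3 -> s4 -> s6 -> s2 -> s1: 8 + 9 + 4 + 10 = 31
s3 -> s2 -> s1: 13 + 10 = 23
The minimum is 13.

13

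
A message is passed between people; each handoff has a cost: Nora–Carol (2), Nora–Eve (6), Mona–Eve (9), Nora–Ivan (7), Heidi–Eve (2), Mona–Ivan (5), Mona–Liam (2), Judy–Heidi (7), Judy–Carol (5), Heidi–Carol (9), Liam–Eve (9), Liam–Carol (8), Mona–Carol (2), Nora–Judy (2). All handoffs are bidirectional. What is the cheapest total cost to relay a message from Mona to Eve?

A few of the Mona→Eve routes:
Mona→Carol→Nora→Eve: 2 + 2 + 6 = 10
Mona→Carol→Nora→Judy→Heidi→Eve: 2 + 2 + 2 + 7 + 2 = 15
Mona→Eve: 9
Mona→Carol→Heidi→Eve: 2 + 9 + 2 = 13
Mona→Liam→Eve: 2 + 9 = 11
The minimum is 9.

9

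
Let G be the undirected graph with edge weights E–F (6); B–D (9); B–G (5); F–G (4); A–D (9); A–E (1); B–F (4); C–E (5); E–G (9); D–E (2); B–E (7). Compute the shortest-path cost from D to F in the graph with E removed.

Candidate routes:
D → B → G → F: 9 + 5 + 4 = 18
D → B → F: 9 + 4 = 13
Shortest: 13.

13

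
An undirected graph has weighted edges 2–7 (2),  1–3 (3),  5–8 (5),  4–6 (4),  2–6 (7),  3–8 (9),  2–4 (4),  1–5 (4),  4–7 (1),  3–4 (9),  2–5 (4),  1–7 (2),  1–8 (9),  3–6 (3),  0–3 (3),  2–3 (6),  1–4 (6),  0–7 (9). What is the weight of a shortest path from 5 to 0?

10

Some routes from 5 to 0:
5→2→3→0: 4 + 6 + 3 = 13
5→1→3→0: 4 + 3 + 3 = 10
5→2→7→1→3→0: 4 + 2 + 2 + 3 + 3 = 14
The minimum is 10.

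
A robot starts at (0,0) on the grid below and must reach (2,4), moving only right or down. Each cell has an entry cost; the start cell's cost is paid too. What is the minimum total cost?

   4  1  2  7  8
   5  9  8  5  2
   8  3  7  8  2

23

Take r0c0 r0c1 r0c2 r0c3 r1c3 r1c4 r2c4 for a total of 4 + 1 + 2 + 7 + 5 + 2 + 2 = 23.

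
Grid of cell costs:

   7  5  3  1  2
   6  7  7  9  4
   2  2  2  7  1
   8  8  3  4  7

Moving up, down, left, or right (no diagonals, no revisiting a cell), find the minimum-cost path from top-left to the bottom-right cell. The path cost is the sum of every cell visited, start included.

One optimal route is [0,0] → [0,1] → [0,2] → [0,3] → [0,4] → [1,4] → [2,4] → [3,4].
Its cost is 7 + 5 + 3 + 1 + 2 + 4 + 1 + 7 = 30.

30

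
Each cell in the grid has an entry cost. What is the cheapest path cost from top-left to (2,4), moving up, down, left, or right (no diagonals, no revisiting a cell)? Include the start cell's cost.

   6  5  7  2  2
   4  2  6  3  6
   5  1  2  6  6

One optimal route is [0,0] [1,0] [1,1] [2,1] [2,2] [2,3] [2,4].
Its cost is 6 + 4 + 2 + 1 + 2 + 6 + 6 = 27.

27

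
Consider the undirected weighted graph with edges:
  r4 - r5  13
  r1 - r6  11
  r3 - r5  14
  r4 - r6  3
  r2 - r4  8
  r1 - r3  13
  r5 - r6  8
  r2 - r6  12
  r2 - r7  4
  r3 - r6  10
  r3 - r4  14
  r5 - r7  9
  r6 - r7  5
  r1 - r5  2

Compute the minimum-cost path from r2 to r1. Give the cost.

Comparing a few candidate routes:
r2→r4→r6→r5→r1: 8 + 3 + 8 + 2 = 21
r2→r7→r6→r5→r1: 4 + 5 + 8 + 2 = 19
r2→r7→r6→r1: 4 + 5 + 11 = 20
r2→r7→r5→r1: 4 + 9 + 2 = 15
r2→r4→r6→r1: 8 + 3 + 11 = 22
r2→r6→r5→r1: 12 + 8 + 2 = 22
Best route has total 15.

15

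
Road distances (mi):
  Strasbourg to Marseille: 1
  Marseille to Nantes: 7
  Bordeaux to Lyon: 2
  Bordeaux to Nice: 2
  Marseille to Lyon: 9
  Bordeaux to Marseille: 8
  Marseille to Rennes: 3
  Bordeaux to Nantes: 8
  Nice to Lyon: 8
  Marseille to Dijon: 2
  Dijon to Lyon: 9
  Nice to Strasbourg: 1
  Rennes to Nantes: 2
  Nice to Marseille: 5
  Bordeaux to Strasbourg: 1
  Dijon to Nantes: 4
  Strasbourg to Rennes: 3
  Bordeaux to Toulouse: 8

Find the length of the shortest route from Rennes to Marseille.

3

A few of the Rennes→Marseille routes:
Rennes→Marseille: 3
Rennes→Nantes→Dijon→Marseille: 2 + 4 + 2 = 8
Rennes→Strasbourg→Marseille: 3 + 1 = 4
Shortest: 3 mi.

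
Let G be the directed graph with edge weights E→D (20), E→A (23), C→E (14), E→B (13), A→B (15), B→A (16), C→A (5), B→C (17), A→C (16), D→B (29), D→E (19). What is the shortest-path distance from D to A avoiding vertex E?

Candidate routes:
D - B - C - A: 29 + 17 + 5 = 51
D - B - A: 29 + 16 = 45
The minimum is 45.

45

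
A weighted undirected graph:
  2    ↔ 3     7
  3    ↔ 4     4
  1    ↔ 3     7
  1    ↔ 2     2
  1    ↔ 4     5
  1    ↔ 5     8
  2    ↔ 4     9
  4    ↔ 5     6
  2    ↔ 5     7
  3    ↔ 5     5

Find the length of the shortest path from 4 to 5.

6

Comparing a few candidate routes:
4 → 2 → 5: 9 + 7 = 16
4 → 3 → 5: 4 + 5 = 9
4 → 1 → 3 → 5: 5 + 7 + 5 = 17
4 → 5: 6
4 → 1 → 2 → 5: 5 + 2 + 7 = 14
4 → 1 → 5: 5 + 8 = 13
The minimum is 6.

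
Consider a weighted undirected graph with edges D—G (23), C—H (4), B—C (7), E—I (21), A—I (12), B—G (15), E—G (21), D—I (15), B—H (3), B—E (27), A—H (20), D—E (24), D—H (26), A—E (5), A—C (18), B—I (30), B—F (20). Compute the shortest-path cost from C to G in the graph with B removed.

44

Checking several routes:
C→H→D→G: 4 + 26 + 23 = 53
C→A→E→G: 18 + 5 + 21 = 44
C→H→A→E→G: 4 + 20 + 5 + 21 = 50
C→A→I→E→G: 18 + 12 + 21 + 21 = 72
C→A→I→D→G: 18 + 12 + 15 + 23 = 68
C→A→E→D→G: 18 + 5 + 24 + 23 = 70
The minimum is 44.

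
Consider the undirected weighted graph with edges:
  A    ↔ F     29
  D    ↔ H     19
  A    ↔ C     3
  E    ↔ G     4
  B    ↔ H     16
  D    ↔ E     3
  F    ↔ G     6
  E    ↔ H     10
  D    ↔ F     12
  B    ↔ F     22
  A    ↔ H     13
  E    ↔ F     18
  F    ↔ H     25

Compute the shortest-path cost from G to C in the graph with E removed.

Candidate routes:
G - F - D - H - A - C: 6 + 12 + 19 + 13 + 3 = 53
G - F - B - H - A - C: 6 + 22 + 16 + 13 + 3 = 60
G - F - A - C: 6 + 29 + 3 = 38
G - F - H - A - C: 6 + 25 + 13 + 3 = 47
The minimum is 38.

38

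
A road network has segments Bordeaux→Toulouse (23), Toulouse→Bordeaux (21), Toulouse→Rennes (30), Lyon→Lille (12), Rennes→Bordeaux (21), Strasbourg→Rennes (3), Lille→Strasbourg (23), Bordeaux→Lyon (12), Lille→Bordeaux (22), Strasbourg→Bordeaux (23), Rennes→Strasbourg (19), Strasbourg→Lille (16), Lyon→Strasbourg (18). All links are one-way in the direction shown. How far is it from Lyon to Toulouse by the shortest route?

Some routes from Lyon to Toulouse:
Lyon -> Strasbourg -> Lille -> Bordeaux -> Toulouse: 18 + 16 + 22 + 23 = 79
Lyon -> Strasbourg -> Bordeaux -> Toulouse: 18 + 23 + 23 = 64
Lyon -> Strasbourg -> Rennes -> Bordeaux -> Toulouse: 18 + 3 + 21 + 23 = 65
Lyon -> Lille -> Bordeaux -> Toulouse: 12 + 22 + 23 = 57
Lyon -> Lille -> Strasbourg -> Bordeaux -> Toulouse: 12 + 23 + 23 + 23 = 81
The minimum is 57 km.

57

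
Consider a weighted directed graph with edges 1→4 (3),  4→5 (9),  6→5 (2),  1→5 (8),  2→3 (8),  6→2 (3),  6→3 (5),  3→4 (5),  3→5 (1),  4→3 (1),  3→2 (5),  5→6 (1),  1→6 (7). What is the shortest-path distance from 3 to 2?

5

Routes from 3 to 2:
3-2: 5
3-4-5-6-2: 5 + 9 + 1 + 3 = 18
3-5-6-2: 1 + 1 + 3 = 5
Shortest: 5.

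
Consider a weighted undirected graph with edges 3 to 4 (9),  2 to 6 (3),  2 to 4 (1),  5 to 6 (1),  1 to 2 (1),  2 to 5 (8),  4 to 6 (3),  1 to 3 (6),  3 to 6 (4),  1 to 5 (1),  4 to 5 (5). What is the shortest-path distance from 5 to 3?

5

Some routes from 5 to 3:
5 -> 1 -> 2 -> 6 -> 3: 1 + 1 + 3 + 4 = 9
5 -> 1 -> 3: 1 + 6 = 7
5 -> 1 -> 2 -> 4 -> 6 -> 3: 1 + 1 + 1 + 3 + 4 = 10
5 -> 6 -> 3: 1 + 4 = 5
Shortest: 5.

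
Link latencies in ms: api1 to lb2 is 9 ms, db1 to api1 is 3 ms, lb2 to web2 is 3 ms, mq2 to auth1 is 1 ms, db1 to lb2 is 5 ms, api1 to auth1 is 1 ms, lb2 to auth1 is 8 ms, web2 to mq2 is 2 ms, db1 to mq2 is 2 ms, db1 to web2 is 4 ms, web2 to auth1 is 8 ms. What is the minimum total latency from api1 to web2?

4

Some routes from api1 to web2:
api1→db1→web2: 3 + 4 = 7
api1→db1→mq2→web2: 3 + 2 + 2 = 7
api1→auth1→mq2→web2: 1 + 1 + 2 = 4
Best route has total 4 ms.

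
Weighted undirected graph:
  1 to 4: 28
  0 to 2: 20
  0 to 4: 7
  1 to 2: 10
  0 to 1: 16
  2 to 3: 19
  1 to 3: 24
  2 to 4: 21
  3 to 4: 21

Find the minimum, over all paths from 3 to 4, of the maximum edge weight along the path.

Checking several routes:
3 - 2 - 0 - 4: max(19, 20, 7) = 20
3 - 1 - 2 - 0 - 4: max(24, 10, 20, 7) = 24
3 - 4: max(21) = 21
3 - 2 - 1 - 0 - 4: max(19, 10, 16, 7) = 19
3 - 2 - 4: max(19, 21) = 21
Best route has worst link 19.

19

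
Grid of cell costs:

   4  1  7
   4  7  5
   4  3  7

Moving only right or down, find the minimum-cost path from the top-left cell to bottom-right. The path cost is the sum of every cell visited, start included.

22

Take [0,0] → [0,1] → [1,1] → [2,1] → [2,2] for a total of 4 + 1 + 7 + 3 + 7 = 22.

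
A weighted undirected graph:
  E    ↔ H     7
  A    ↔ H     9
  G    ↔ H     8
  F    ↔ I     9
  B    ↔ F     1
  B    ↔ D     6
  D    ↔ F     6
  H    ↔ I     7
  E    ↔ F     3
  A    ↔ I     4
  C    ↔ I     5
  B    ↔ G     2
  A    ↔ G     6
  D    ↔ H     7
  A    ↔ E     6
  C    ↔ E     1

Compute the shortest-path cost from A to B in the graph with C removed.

8

Checking several routes:
A → E → F → B: 6 + 3 + 1 = 10
A → H → E → F → B: 9 + 7 + 3 + 1 = 20
A → E → F → D → B: 6 + 3 + 6 + 6 = 21
A → G → B: 6 + 2 = 8
A → I → F → B: 4 + 9 + 1 = 14
A → H → G → B: 9 + 8 + 2 = 19
The minimum is 8.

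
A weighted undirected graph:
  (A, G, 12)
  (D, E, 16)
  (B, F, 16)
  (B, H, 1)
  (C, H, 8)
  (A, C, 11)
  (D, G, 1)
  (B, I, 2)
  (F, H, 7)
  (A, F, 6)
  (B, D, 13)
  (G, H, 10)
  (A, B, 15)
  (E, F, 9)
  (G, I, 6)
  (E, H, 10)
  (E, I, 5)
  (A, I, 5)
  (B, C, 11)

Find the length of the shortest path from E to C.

16

Some routes from E to C:
E-H-C: 10 + 8 = 18
E-I-A-C: 5 + 5 + 11 = 21
E-I-B-H-C: 5 + 2 + 1 + 8 = 16
E-I-B-C: 5 + 2 + 11 = 18
Shortest: 16.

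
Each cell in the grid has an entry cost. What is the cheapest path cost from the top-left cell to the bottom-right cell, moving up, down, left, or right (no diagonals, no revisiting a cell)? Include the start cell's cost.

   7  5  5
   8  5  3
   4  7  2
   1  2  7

29

One optimal route is (0,0)→(0,1)→(0,2)→(1,2)→(2,2)→(3,2).
Its cost is 7 + 5 + 5 + 3 + 2 + 7 = 29.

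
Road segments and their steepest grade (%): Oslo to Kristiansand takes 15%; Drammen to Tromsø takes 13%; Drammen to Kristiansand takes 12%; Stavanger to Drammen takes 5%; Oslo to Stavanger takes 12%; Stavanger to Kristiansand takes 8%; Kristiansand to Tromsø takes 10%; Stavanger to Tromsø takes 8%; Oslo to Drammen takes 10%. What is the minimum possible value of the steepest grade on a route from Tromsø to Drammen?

A few of the Tromsø→Drammen routes:
Tromsø→Kristiansand→Drammen: max(10, 12) = 12
Tromsø→Stavanger→Drammen: max(8, 5) = 8
Tromsø→Kristiansand→Stavanger→Drammen: max(10, 8, 5) = 10
Tromsø→Stavanger→Kristiansand→Drammen: max(8, 8, 12) = 12
Tromsø→Stavanger→Oslo→Drammen: max(8, 12, 10) = 12
Best route has worst link 8%.

8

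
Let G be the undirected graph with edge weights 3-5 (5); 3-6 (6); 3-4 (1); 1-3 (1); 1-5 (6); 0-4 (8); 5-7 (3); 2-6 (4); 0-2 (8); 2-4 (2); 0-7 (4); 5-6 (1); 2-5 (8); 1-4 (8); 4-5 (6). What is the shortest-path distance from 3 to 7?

A few of the 3→7 routes:
3 - 4 - 5 - 7: 1 + 6 + 3 = 10
3 - 6 - 5 - 7: 6 + 1 + 3 = 10
3 - 1 - 5 - 7: 1 + 6 + 3 = 10
3 - 5 - 7: 5 + 3 = 8
The minimum is 8.

8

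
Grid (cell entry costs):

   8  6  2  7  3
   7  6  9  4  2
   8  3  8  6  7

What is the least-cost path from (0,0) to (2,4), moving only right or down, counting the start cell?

Take r0c0→r0c1→r0c2→r0c3→r0c4→r1c4→r2c4 for a total of 8 + 6 + 2 + 7 + 3 + 2 + 7 = 35.

35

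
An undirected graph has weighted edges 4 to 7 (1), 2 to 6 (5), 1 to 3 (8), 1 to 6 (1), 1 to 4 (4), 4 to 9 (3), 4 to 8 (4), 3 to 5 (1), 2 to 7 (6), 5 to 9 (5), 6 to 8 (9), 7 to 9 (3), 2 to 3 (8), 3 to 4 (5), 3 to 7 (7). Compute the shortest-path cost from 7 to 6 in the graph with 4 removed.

11

Some routes from 7 to 6 avoiding 4:
7-9-5-3-1-6: 3 + 5 + 1 + 8 + 1 = 18
7-2-6: 6 + 5 = 11
7-3-1-6: 7 + 8 + 1 = 16
Best route has total 11.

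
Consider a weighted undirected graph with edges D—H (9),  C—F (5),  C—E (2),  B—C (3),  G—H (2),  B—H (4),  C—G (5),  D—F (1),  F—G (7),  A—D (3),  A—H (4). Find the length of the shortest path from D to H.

7

Checking several routes:
D - A - H: 3 + 4 = 7
D - H: 9
D - F - G - H: 1 + 7 + 2 = 10
D - F - C - B - H: 1 + 5 + 3 + 4 = 13
D - F - C - G - H: 1 + 5 + 5 + 2 = 13
Best route has total 7.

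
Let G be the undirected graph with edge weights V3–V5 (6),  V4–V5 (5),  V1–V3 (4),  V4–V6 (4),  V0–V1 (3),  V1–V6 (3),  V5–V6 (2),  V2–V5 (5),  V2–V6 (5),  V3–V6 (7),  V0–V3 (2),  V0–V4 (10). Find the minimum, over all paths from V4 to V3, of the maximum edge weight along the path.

A few of the V4→V3 routes:
V4-V5-V2-V6-V1-V3: max(5, 5, 5, 3, 4) = 5
V4-V5-V6-V1-V0-V3: max(5, 2, 3, 3, 2) = 5
V4-V6-V1-V0-V3: max(4, 3, 3, 2) = 4
V4-V6-V1-V3: max(4, 3, 4) = 4
V4-V5-V2-V6-V1-V0-V3: max(5, 5, 5, 3, 3, 2) = 5
Best route has worst link 4.

4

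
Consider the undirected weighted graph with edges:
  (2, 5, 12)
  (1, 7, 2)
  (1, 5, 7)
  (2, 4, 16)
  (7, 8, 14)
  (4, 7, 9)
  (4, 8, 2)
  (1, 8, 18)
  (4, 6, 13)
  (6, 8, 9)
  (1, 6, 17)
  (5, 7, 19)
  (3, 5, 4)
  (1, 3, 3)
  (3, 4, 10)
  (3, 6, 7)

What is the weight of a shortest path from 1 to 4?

11

Comparing a few candidate routes:
1 -> 7 -> 8 -> 4: 2 + 14 + 2 = 18
1 -> 3 -> 4: 3 + 10 = 13
1 -> 7 -> 4: 2 + 9 = 11
Shortest: 11.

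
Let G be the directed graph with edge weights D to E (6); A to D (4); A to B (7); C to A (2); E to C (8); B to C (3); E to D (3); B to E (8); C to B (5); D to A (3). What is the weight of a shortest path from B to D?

Routes from B to D:
B -> E -> D: 8 + 3 = 11
B -> C -> A -> D: 3 + 2 + 4 = 9
B -> E -> C -> A -> D: 8 + 8 + 2 + 4 = 22
Best route has total 9.

9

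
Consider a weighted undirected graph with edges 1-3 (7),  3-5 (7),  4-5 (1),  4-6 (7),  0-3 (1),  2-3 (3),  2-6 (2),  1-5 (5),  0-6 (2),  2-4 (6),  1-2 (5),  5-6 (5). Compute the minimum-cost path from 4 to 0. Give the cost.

Some routes from 4 to 0:
4→2→3→0: 6 + 3 + 1 = 10
4→6→0: 7 + 2 = 9
4→2→6→0: 6 + 2 + 2 = 10
4→5→3→0: 1 + 7 + 1 = 9
4→5→6→0: 1 + 5 + 2 = 8
Shortest: 8.

8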